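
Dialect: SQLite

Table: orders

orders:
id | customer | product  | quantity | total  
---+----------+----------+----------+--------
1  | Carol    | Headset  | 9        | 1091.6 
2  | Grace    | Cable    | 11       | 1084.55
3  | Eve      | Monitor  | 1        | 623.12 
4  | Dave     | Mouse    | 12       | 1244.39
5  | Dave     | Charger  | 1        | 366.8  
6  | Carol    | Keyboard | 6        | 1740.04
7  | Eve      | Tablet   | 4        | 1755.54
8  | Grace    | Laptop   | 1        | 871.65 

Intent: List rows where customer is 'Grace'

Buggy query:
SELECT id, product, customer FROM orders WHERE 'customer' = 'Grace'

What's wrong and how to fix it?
Bug: 'customer' in single quotes is a string literal, not the column; the comparison is literal-vs-literal and never true

Fix: Remove the quotes around the column name (or use double quotes for an identifier)

Corrected query:
SELECT id, product, customer FROM orders WHERE customer = 'Grace'

Result:
id | product | customer
---+---------+---------
2  | Cable   | Grace   
8  | Laptop  | Grace   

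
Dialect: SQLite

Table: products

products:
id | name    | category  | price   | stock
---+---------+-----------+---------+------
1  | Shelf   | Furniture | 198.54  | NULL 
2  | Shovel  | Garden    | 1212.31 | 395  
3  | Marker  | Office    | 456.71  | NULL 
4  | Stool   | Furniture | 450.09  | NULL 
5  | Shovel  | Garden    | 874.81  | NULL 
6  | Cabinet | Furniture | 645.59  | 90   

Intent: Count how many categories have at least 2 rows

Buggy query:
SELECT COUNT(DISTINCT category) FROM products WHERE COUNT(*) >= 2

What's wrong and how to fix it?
Bug: COUNT(*) cannot appear in WHERE; the per-group count doesn't exist yet

Fix: Group first with HAVING COUNT(*) >= 2, then COUNT the resulting groups

Corrected query:
SELECT COUNT(*) FROM (SELECT category FROM products GROUP BY category HAVING COUNT(*) >= 2)

Result:
COUNT(*)
--------
2       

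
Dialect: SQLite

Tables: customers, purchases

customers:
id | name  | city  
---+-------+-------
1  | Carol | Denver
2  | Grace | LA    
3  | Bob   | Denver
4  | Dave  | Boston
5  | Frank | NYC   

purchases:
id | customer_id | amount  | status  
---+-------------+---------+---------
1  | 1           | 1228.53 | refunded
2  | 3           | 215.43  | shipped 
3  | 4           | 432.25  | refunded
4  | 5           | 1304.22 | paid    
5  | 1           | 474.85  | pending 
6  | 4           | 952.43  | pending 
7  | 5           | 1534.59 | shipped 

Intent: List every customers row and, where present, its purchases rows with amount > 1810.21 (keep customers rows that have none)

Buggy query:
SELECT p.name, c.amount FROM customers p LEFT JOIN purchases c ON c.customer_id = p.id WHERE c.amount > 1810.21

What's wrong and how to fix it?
Bug: A WHERE condition on the right-hand table after LEFT JOIN drops unmatched parents

Fix: Move the right-table condition into the ON clause so unmatched parents are kept

Corrected query:
SELECT p.name, c.amount FROM customers p LEFT JOIN purchases c ON c.customer_id = p.id AND c.amount > 1810.21

Result:
name  | amount
------+-------
Carol | NULL  
Grace | NULL  
Bob   | NULL  
Dave  | NULL  
Frank | NULL  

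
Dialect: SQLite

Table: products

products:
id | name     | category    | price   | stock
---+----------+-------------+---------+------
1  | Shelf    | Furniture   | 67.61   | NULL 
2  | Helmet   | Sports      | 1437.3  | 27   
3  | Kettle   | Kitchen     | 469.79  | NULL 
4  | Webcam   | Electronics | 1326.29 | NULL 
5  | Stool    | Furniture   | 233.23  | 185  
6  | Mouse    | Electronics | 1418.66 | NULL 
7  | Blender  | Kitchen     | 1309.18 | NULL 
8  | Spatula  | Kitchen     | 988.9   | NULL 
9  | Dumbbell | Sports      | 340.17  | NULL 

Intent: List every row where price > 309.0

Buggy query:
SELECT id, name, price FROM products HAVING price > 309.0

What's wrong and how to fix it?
Bug: HAVING filters the output of aggregation, but this query has no GROUP BY and no aggregate functions, so SQLite rejects it (HAVING clause on a non-aggregate query); the condition here is per row

Fix: Replace HAVING with WHERE since the condition applies to individual rows

Corrected query:
SELECT id, name, price FROM products WHERE price > 309.0

Result:
id | name     | price  
---+----------+--------
2  | Helmet   | 1437.3 
3  | Kettle   | 469.79 
4  | Webcam   | 1326.29
6  | Mouse    | 1418.66
7  | Blender  | 1309.18
8  | Spatula  | 988.9  
9  | Dumbbell | 340.17 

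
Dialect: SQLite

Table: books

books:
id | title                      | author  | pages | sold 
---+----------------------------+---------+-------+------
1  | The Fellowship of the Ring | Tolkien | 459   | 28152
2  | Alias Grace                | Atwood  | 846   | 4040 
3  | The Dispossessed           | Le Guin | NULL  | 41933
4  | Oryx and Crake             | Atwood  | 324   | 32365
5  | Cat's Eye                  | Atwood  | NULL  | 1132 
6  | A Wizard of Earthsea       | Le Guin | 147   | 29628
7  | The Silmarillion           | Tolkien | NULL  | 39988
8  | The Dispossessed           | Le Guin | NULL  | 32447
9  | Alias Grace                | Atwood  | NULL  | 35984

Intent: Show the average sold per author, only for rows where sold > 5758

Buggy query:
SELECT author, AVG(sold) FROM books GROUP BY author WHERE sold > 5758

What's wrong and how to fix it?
Bug: WHERE cannot follow GROUP BY

Fix: Move the WHERE clause before GROUP BY

Corrected query:
SELECT author, AVG(sold) FROM books WHERE sold > 5758 GROUP BY author

Result:
author  | AVG(sold)   
--------+-------------
Atwood  | 34174.5     
Le Guin | 34669.333333
Tolkien | 34070       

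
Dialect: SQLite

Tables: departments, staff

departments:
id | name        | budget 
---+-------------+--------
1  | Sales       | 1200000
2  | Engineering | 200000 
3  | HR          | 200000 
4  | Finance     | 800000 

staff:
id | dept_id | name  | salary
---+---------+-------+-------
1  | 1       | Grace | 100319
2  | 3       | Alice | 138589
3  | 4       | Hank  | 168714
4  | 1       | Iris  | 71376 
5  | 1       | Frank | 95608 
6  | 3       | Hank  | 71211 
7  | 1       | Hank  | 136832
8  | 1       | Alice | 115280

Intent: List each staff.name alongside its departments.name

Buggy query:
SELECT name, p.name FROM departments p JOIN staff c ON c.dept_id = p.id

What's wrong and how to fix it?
Bug: Both tables have a 'name' column; the unqualified reference is ambiguous

Fix: Prefix ambiguous columns with the table alias

Corrected query:
SELECT c.name, p.name FROM departments p JOIN staff c ON c.dept_id = p.id

Result:
name  | name   
------+--------
Grace | Sales  
Alice | HR     
Hank  | Finance
Iris  | Sales  
Frank | Sales  
Hank  | HR     
Hank  | Sales  
Alice | Sales  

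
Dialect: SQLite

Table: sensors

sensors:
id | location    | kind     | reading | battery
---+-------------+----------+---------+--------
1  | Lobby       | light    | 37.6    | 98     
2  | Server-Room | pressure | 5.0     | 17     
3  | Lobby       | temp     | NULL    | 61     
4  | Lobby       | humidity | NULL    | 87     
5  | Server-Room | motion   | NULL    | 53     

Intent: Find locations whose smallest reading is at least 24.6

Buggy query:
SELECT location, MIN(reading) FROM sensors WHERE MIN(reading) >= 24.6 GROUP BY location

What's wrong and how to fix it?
Bug: Aggregates like MIN are computed per group after WHERE runs

Fix: Use HAVING for the per-group MIN condition

Corrected query:
SELECT location, MIN(reading) FROM sensors GROUP BY location HAVING MIN(reading) >= 24.6

Result:
location | MIN(reading)
---------+-------------
Lobby    | 37.6        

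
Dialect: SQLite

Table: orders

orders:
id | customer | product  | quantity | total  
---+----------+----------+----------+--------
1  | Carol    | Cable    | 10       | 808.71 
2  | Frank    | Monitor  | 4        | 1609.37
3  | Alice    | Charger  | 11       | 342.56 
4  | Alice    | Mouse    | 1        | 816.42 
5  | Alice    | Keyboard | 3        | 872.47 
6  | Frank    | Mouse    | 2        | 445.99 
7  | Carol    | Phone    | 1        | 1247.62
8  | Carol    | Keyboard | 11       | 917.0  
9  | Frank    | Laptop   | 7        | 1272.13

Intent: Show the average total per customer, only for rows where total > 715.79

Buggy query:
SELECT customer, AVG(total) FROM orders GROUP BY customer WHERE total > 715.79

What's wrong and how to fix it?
Bug: Row-level WHERE must come before GROUP BY in the clause order

Fix: Place WHERE between FROM and GROUP BY

Corrected query:
SELECT customer, AVG(total) FROM orders WHERE total > 715.79 GROUP BY customer

Result:
customer | AVG(total)
---------+-----------
Alice    | 844.445   
Carol    | 991.11    
Frank    | 1440.75   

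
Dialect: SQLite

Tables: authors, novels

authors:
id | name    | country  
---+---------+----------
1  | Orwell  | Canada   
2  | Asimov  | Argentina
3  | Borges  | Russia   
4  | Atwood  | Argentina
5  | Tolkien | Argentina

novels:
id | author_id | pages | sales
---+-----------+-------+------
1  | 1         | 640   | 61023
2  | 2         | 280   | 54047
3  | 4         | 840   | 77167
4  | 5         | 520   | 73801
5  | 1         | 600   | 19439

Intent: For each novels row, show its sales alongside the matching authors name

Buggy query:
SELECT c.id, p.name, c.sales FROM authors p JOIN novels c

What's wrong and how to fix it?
Bug: JOIN with no ON clause produces a cartesian product; every novels row pairs with every authors row

Fix: Specify the join condition linking the foreign key to the parent id

Corrected query:
SELECT c.id, p.name, c.sales FROM authors p JOIN novels c ON c.author_id = p.id

Result:
id | name    | sales
---+---------+------
1  | Orwell  | 61023
2  | Asimov  | 54047
3  | Atwood  | 77167
4  | Tolkien | 73801
5  | Orwell  | 19439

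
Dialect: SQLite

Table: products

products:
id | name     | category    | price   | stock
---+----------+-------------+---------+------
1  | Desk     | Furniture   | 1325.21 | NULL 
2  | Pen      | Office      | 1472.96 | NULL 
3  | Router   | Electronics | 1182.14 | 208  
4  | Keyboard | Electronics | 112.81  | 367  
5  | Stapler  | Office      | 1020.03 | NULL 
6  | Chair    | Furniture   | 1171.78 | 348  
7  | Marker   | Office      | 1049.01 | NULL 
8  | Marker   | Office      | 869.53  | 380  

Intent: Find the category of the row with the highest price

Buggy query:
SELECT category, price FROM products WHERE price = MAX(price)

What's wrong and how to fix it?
Bug: MAX(price) is an aggregate and cannot be used directly in WHERE

Fix: Use a subquery: WHERE price = (SELECT MAX(price) FROM products)

Corrected query:
SELECT category, price FROM products WHERE price = (SELECT MAX(price) FROM products)

Result:
category | price  
---------+--------
Office   | 1472.96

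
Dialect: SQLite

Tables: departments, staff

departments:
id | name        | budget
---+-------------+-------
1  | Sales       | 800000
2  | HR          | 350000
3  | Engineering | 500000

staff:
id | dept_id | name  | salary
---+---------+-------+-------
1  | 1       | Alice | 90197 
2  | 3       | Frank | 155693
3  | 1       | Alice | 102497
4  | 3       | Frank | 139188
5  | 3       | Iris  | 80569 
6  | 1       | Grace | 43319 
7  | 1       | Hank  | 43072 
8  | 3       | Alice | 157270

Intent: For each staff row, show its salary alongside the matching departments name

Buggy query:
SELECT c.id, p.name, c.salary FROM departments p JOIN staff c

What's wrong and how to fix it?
Bug: Missing join condition: each staff row is matched to all departments rows instead of just its own

Fix: Specify the join condition linking the foreign key to the parent id

Corrected query:
SELECT c.id, p.name, c.salary FROM departments p JOIN staff c ON c.dept_id = p.id

Result:
id | name        | salary
---+-------------+-------
1  | Sales       | 90197 
2  | Engineering | 155693
3  | Sales       | 102497
4  | Engineering | 139188
5  | Engineering | 80569 
6  | Sales       | 43319 
7  | Sales       | 43072 
8  | Engineering | 157270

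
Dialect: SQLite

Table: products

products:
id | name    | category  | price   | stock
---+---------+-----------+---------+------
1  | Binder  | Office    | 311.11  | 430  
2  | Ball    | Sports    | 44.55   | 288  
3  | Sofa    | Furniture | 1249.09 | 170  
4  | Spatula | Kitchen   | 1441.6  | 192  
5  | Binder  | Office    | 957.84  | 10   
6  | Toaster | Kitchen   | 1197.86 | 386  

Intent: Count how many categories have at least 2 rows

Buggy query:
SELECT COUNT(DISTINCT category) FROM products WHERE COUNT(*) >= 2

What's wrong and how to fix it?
Bug: WHERE filters individual rows, not groups, so a group-level COUNT is invalid there

Fix: Use a subquery that GROUPs and filters with HAVING, then count its rows

Corrected query:
SELECT COUNT(*) FROM (SELECT category FROM products GROUP BY category HAVING COUNT(*) >= 2)

Result:
COUNT(*)
--------
2       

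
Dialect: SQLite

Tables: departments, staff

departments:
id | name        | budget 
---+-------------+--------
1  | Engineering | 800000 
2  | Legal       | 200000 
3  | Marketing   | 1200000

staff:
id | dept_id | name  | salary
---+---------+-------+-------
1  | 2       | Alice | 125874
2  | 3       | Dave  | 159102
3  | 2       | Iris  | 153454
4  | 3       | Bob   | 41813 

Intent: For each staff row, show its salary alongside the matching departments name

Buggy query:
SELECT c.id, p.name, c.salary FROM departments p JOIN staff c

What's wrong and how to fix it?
Bug: JOIN with no ON clause produces a cartesian product; every staff row pairs with every departments row

Fix: Specify the join condition linking the foreign key to the parent id

Corrected query:
SELECT c.id, p.name, c.salary FROM departments p JOIN staff c ON c.dept_id = p.id

Result:
id | name      | salary
---+-----------+-------
1  | Legal     | 125874
2  | Marketing | 159102
3  | Legal     | 153454
4  | Marketing | 41813 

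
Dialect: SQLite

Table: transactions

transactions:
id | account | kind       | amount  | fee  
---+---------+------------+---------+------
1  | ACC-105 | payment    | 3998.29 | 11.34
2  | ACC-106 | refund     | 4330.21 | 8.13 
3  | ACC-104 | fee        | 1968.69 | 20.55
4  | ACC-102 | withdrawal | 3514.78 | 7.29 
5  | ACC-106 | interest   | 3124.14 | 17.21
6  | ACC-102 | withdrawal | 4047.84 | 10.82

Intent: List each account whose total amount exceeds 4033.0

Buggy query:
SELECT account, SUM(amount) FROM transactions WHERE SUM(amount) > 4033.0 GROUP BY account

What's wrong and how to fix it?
Bug: SUM(amount) is an aggregate, but WHERE filters rows before aggregation

Fix: Move the aggregate condition to a HAVING clause

Corrected query:
SELECT account, SUM(amount) FROM transactions GROUP BY account HAVING SUM(amount) > 4033.0

Result:
account | SUM(amount)
--------+------------
ACC-102 | 7562.62    
ACC-106 | 7454.35    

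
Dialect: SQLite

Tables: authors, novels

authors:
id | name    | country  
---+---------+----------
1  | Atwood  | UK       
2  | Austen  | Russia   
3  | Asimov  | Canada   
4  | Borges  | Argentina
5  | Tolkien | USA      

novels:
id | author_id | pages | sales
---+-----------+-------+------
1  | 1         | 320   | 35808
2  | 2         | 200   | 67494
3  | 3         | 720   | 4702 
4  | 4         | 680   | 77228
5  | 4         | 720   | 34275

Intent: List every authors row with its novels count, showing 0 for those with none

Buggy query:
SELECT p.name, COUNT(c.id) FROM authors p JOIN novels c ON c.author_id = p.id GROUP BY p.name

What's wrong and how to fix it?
Bug: INNER JOIN drops authors rows that have no matching novels rows

Fix: Use LEFT JOIN so parents without children still appear (COUNT(c.id) gives 0)

Corrected query:
SELECT p.name, COUNT(c.id) FROM authors p LEFT JOIN novels c ON c.author_id = p.id GROUP BY p.name

Result:
name    | COUNT(c.id)
--------+------------
Asimov  | 1          
Atwood  | 1          
Austen  | 1          
Borges  | 2          
Tolkien | 0          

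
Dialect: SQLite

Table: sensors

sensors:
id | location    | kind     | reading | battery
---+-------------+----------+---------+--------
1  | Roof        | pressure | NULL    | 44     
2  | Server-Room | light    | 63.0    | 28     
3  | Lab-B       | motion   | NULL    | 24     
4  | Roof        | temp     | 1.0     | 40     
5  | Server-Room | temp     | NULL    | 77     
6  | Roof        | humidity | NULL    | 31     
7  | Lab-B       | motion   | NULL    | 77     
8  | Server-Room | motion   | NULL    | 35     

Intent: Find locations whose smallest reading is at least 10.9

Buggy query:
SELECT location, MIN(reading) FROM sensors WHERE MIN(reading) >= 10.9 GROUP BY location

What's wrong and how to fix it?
Bug: Aggregates like MIN are computed per group after WHERE runs

Fix: Replace WHERE with HAVING after the GROUP BY

Corrected query:
SELECT location, MIN(reading) FROM sensors GROUP BY location HAVING MIN(reading) >= 10.9

Result:
location    | MIN(reading)
------------+-------------
Server-Room | 63          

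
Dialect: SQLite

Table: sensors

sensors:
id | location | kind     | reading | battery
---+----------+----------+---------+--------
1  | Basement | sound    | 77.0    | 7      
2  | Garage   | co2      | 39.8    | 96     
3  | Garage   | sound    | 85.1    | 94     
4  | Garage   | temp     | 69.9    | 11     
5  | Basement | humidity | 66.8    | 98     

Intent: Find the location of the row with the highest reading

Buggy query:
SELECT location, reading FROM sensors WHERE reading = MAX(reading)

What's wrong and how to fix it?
Bug: MAX(reading) is an aggregate and cannot be used directly in WHERE

Fix: Use a subquery: WHERE reading = (SELECT MAX(reading) FROM sensors)

Corrected query:
SELECT location, reading FROM sensors WHERE reading = (SELECT MAX(reading) FROM sensors)

Result:
location | reading
---------+--------
Garage   | 85.1   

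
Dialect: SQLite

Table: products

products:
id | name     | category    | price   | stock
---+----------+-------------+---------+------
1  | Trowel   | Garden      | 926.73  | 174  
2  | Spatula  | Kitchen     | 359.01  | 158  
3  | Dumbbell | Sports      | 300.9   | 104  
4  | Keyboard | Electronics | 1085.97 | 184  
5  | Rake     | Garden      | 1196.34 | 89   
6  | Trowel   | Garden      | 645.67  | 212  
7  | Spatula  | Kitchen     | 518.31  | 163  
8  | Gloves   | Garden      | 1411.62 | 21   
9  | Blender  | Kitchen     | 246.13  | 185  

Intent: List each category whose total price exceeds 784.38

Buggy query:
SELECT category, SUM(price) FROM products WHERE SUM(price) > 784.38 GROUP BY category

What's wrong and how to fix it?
Bug: SUM(price) is an aggregate, but WHERE filters rows before aggregation

Fix: Move the aggregate condition to a HAVING clause

Corrected query:
SELECT category, SUM(price) FROM products GROUP BY category HAVING SUM(price) > 784.38

Result:
category    | SUM(price)
------------+-----------
Electronics | 1085.97   
Garden      | 4180.36   
Kitchen     | 1123.45   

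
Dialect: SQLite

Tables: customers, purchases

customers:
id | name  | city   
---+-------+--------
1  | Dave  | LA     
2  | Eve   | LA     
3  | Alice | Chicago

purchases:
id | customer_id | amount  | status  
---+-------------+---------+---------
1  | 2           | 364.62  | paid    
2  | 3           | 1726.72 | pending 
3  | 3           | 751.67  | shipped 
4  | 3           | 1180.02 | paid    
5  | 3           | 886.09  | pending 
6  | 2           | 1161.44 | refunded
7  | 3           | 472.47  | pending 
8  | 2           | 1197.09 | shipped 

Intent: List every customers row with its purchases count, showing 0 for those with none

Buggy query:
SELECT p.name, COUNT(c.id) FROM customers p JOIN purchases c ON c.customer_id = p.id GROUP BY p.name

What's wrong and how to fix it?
Bug: INNER JOIN drops customers rows that have no matching purchases rows

Fix: Use LEFT JOIN so parents without children still appear (COUNT(c.id) gives 0)

Corrected query:
SELECT p.name, COUNT(c.id) FROM customers p LEFT JOIN purchases c ON c.customer_id = p.id GROUP BY p.name

Result:
name  | COUNT(c.id)
------+------------
Alice | 5          
Dave  | 0          
Eve   | 3          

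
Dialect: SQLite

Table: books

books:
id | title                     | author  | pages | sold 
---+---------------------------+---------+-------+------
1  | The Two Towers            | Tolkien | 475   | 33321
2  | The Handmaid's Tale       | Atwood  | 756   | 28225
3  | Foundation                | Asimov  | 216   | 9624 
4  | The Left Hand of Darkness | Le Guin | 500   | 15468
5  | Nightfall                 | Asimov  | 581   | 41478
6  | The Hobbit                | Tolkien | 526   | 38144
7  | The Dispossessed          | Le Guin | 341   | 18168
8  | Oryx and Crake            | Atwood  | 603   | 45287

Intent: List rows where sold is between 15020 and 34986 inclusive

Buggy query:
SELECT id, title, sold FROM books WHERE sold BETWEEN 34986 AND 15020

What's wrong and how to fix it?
Bug: The bounds are reversed; BETWEEN a AND b requires a <= b to match anything

Fix: Write BETWEEN 15020 AND 34986

Corrected query:
SELECT id, title, sold FROM books WHERE sold BETWEEN 15020 AND 34986

Result:
id | title                     | sold 
---+---------------------------+------
1  | The Two Towers            | 33321
2  | The Handmaid's Tale       | 28225
4  | The Left Hand of Darkness | 15468
7  | The Dispossessed          | 18168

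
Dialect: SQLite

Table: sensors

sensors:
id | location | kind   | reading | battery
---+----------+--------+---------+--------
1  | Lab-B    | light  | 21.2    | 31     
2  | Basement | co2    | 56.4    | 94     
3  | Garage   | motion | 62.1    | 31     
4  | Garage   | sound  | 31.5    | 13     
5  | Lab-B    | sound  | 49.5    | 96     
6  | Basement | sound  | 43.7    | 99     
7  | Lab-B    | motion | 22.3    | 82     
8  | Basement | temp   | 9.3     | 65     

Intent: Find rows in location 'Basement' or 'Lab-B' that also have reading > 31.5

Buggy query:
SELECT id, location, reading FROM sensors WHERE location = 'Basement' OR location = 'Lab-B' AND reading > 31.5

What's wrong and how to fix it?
Bug: AND binds tighter than OR, so this parses as location = 'Basement' OR (location = 'Lab-B' AND reading > 31.5)

Fix: Group the OR with parentheses (or use IN), then AND the threshold

Corrected query:
SELECT id, location, reading FROM sensors WHERE (location = 'Basement' OR location = 'Lab-B') AND reading > 31.5

Result:
id | location | reading
---+----------+--------
2  | Basement | 56.4   
5  | Lab-B    | 49.5   
6  | Basement | 43.7   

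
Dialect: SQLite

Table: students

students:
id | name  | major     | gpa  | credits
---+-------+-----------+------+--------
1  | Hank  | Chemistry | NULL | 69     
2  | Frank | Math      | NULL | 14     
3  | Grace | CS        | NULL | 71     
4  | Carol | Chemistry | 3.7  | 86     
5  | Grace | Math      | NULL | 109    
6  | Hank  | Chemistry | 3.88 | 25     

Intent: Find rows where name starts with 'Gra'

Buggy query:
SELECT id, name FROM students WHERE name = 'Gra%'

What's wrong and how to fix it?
Bug: '=' compares the literal string including the % character; pattern matching needs LIKE

Fix: Use LIKE for wildcard pattern matching

Corrected query:
SELECT id, name FROM students WHERE name LIKE 'Gra%'

Result:
id | name 
---+------
3  | Grace
5  | Grace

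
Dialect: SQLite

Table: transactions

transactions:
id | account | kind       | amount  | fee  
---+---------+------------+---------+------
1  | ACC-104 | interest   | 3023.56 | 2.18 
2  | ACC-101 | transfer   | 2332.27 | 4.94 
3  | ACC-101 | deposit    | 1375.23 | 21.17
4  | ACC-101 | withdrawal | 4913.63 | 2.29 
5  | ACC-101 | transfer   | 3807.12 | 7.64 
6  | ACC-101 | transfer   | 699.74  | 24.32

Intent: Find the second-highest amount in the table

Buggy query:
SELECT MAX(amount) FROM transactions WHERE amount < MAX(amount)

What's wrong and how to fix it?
Bug: MAX(amount) on the right of the comparison is an aggregate-in-WHERE error

Fix: Put the inner MAX in a scalar subquery

Corrected query:
SELECT MAX(amount) FROM transactions WHERE amount < (SELECT MAX(amount) FROM transactions)

Result:
MAX(amount)
-----------
3807.12    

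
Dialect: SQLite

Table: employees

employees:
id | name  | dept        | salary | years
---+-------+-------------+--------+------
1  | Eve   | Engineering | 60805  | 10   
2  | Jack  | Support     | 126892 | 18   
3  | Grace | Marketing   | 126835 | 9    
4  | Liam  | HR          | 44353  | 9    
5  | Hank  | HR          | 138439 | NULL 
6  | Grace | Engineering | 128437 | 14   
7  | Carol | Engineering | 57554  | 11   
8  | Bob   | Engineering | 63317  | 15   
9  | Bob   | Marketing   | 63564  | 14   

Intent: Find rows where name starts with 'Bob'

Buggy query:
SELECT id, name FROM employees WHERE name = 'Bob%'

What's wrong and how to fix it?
Bug: '=' compares the literal string including the % character; pattern matching needs LIKE

Fix: Use LIKE for wildcard pattern matching

Corrected query:
SELECT id, name FROM employees WHERE name LIKE 'Bob%'

Result:
id | name
---+-----
8  | Bob 
9  | Bob 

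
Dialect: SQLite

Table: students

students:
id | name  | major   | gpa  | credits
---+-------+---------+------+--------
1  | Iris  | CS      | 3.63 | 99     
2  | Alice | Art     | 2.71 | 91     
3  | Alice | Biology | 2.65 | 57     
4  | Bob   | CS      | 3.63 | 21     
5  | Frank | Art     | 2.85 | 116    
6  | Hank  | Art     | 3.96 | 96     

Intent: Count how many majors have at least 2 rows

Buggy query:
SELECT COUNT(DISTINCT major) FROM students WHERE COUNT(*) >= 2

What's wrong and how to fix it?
Bug: WHERE filters individual rows, not groups, so a group-level COUNT is invalid there

Fix: Group first with HAVING COUNT(*) >= 2, then COUNT the resulting groups

Corrected query:
SELECT COUNT(*) FROM (SELECT major FROM students GROUP BY major HAVING COUNT(*) >= 2)

Result:
COUNT(*)
--------
2       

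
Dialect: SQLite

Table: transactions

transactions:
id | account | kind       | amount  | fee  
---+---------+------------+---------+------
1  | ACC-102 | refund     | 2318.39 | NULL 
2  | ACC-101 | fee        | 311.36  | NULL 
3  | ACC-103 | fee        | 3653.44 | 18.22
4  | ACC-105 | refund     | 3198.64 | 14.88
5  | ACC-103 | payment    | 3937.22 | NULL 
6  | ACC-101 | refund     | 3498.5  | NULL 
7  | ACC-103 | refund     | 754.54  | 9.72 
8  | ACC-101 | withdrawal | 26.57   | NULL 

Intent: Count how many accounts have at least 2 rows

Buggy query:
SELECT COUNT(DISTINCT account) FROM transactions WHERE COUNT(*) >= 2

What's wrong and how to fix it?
Bug: WHERE filters individual rows, not groups, so a group-level COUNT is invalid there

Fix: Group first with HAVING COUNT(*) >= 2, then COUNT the resulting groups

Corrected query:
SELECT COUNT(*) FROM (SELECT account FROM transactions GROUP BY account HAVING COUNT(*) >= 2)

Result:
COUNT(*)
--------
2       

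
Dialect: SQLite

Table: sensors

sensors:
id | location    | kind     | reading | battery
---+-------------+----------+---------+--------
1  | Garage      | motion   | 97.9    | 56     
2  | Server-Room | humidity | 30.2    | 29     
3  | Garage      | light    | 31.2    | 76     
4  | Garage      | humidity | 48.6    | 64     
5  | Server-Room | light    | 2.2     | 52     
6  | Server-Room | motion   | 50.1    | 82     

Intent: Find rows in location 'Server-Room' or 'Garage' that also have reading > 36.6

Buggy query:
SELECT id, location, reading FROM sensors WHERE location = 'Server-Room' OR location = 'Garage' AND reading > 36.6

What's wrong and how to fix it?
Bug: AND binds tighter than OR, so this parses as location = 'Server-Room' OR (location = 'Garage' AND reading > 36.6)

Fix: Add parentheses around the OR so the AND applies to both alternatives

Corrected query:
SELECT id, location, reading FROM sensors WHERE (location = 'Server-Room' OR location = 'Garage') AND reading > 36.6

Result:
id | location    | reading
---+-------------+--------
1  | Garage      | 97.9   
4  | Garage      | 48.6   
6  | Server-Room | 50.1   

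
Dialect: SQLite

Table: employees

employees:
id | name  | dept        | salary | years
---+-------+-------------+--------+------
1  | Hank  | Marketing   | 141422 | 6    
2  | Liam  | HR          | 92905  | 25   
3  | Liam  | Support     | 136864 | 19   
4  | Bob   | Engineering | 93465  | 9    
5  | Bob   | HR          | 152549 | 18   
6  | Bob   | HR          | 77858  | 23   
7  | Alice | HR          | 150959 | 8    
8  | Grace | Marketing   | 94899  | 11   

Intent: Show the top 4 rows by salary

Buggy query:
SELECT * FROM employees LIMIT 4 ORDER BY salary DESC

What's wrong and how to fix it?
Bug: ORDER BY cannot follow LIMIT; LIMIT is the final clause

Fix: Swap the clauses: ORDER BY first, then LIMIT

Corrected query:
SELECT * FROM employees ORDER BY salary DESC LIMIT 4

Result:
id | name  | dept      | salary | years
---+-------+-----------+--------+------
5  | Bob   | HR        | 152549 | 18   
7  | Alice | HR        | 150959 | 8    
1  | Hank  | Marketing | 141422 | 6    
3  | Liam  | Support   | 136864 | 19   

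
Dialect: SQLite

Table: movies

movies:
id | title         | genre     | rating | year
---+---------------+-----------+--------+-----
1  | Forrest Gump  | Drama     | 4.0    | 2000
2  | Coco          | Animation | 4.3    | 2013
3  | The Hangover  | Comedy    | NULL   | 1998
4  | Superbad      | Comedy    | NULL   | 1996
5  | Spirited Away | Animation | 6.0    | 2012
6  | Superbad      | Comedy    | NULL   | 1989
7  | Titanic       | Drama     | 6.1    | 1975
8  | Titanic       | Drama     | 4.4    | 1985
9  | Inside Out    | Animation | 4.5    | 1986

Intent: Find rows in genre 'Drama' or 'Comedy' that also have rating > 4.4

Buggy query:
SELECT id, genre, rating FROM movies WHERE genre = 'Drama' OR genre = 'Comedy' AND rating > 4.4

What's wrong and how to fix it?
Bug: Without parentheses, AND is evaluated before OR, so the rating filter only applies to the 'Comedy' branch

Fix: Add parentheses around the OR so the AND applies to both alternatives

Corrected query:
SELECT id, genre, rating FROM movies WHERE (genre = 'Drama' OR genre = 'Comedy') AND rating > 4.4

Result:
id | genre | rating
---+-------+-------
7  | Drama | 6.1   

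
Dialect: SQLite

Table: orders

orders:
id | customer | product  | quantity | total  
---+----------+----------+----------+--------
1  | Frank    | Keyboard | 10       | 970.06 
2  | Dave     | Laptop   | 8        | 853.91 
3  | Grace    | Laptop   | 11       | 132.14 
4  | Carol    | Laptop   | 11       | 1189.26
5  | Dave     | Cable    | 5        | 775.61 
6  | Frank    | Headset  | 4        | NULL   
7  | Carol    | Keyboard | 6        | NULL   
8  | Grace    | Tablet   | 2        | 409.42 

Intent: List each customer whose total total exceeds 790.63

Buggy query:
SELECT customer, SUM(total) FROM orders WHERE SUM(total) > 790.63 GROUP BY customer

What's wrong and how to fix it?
Bug: WHERE runs before GROUP BY, so aggregates aren't available there

Fix: Use HAVING (which filters groups after aggregation) instead of WHERE

Corrected query:
SELECT customer, SUM(total) FROM orders GROUP BY customer HAVING SUM(total) > 790.63

Result:
customer | SUM(total)
---------+-----------
Carol    | 1189.26   
Dave     | 1629.52   
Frank    | 970.06    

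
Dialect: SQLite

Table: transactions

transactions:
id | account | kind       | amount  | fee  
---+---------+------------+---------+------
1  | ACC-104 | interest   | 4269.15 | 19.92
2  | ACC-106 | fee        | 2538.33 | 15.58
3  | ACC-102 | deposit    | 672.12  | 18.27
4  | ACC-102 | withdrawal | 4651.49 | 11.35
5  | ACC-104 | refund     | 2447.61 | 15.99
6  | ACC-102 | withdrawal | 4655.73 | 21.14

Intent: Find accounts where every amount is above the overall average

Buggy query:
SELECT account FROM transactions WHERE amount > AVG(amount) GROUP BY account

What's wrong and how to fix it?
Bug: AVG() is an aggregate; it can't sit directly in WHERE

Fix: Compute the overall average in a scalar subquery and compare each group's MIN against it in HAVING

Corrected query:
SELECT account FROM transactions GROUP BY account HAVING MIN(amount) > (SELECT AVG(amount) FROM transactions)

Result:
(no rows)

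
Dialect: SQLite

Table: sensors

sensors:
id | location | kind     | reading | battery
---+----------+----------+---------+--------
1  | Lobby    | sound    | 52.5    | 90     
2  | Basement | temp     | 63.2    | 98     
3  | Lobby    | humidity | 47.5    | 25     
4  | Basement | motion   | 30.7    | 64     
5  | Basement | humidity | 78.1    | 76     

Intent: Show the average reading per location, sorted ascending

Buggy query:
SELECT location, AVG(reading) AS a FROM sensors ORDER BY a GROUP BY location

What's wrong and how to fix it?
Bug: GROUP BY must precede ORDER BY

Fix: Move ORDER BY to the end, after GROUP BY

Corrected query:
SELECT location, AVG(reading) AS a FROM sensors GROUP BY location ORDER BY a

Result:
location | a        
---------+----------
Lobby    | 50       
Basement | 57.333333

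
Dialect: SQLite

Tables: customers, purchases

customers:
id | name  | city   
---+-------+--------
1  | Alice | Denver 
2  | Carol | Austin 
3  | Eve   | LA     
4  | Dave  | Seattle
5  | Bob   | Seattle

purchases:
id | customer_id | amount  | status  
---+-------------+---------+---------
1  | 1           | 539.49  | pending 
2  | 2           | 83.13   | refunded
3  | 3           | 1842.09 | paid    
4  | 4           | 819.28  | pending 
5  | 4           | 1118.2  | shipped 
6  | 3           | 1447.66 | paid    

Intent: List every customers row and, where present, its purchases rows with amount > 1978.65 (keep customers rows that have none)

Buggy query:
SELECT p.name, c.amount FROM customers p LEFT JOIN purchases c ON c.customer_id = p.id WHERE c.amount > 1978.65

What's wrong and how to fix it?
Bug: Filtering c.amount in WHERE discards the NULL rows produced by LEFT JOIN, turning it into an inner join

Fix: Move the right-table condition into the ON clause so unmatched parents are kept

Corrected query:
SELECT p.name, c.amount FROM customers p LEFT JOIN purchases c ON c.customer_id = p.id AND c.amount > 1978.65

Result:
name  | amount
------+-------
Alice | NULL  
Carol | NULL  
Eve   | NULL  
Dave  | NULL  
Bob   | NULL  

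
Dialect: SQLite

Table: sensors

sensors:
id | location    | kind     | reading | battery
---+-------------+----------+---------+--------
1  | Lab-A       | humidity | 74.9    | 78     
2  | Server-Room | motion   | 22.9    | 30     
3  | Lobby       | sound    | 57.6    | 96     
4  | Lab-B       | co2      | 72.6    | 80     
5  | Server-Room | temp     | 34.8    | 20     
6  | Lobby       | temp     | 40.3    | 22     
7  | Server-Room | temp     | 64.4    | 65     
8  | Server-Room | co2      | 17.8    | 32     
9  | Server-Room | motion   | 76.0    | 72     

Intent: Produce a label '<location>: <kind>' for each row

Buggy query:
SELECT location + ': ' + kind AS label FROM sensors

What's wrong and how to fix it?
Bug: SQLite uses || for string concatenation; + coerces text to numbers (yielding 0)

Fix: Use the || operator for string concatenation

Corrected query:
SELECT location || ': ' || kind AS label FROM sensors

Result:
label              
-------------------
Lab-A: humidity    
Server-Room: motion
Lobby: sound       
Lab-B: co2         
Server-Room: temp  
Lobby: temp        
Server-Room: temp  
Server-Room: co2   
Server-Room: motion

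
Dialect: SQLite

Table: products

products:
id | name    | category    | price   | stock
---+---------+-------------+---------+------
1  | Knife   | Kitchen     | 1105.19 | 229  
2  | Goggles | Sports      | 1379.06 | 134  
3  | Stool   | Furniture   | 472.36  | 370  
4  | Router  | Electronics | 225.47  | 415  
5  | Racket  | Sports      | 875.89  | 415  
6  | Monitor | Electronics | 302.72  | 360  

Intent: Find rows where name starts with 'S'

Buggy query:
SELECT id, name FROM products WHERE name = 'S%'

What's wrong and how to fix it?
Bug: '=' compares the literal string including the % character; pattern matching needs LIKE

Fix: Replace '=' with LIKE so 'S%' is treated as a pattern

Corrected query:
SELECT id, name FROM products WHERE name LIKE 'S%'

Result:
id | name 
---+------
3  | Stool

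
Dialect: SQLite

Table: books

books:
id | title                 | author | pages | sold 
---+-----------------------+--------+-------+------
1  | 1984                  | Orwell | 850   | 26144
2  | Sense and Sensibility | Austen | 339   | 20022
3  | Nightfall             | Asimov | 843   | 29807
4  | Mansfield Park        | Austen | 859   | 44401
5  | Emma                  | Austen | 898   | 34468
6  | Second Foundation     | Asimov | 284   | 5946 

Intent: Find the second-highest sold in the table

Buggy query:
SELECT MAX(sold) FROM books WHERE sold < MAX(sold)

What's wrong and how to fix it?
Bug: The inner MAX is an aggregate inside WHERE, which is not allowed

Fix: Put the inner MAX in a scalar subquery

Corrected query:
SELECT MAX(sold) FROM books WHERE sold < (SELECT MAX(sold) FROM books)

Result:
MAX(sold)
---------
34468    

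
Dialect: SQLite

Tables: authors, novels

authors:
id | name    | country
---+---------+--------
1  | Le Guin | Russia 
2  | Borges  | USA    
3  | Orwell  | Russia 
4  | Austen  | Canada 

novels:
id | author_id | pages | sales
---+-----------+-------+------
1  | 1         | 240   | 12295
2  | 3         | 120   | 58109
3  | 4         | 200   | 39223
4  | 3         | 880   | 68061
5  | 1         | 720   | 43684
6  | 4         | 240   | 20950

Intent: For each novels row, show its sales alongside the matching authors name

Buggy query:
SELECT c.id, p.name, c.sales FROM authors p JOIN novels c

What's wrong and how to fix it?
Bug: JOIN with no ON clause produces a cartesian product; every novels row pairs with every authors row

Fix: Specify the join condition linking the foreign key to the parent id

Corrected query:
SELECT c.id, p.name, c.sales FROM authors p JOIN novels c ON c.author_id = p.id

Result:
id | name    | sales
---+---------+------
1  | Le Guin | 12295
2  | Orwell  | 58109
3  | Austen  | 39223
4  | Orwell  | 68061
5  | Le Guin | 43684
6  | Austen  | 20950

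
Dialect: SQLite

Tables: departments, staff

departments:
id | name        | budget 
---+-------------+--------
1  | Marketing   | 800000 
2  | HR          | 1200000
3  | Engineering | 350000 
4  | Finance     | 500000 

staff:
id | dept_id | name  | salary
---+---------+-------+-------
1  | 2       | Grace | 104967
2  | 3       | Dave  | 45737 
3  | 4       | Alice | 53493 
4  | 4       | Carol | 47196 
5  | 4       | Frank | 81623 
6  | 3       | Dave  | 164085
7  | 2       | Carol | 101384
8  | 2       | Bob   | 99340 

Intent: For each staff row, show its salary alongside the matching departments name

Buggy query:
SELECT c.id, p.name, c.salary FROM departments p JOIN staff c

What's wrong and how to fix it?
Bug: Missing join condition: each staff row is matched to all departments rows instead of just its own

Fix: Specify the join condition linking the foreign key to the parent id

Corrected query:
SELECT c.id, p.name, c.salary FROM departments p JOIN staff c ON c.dept_id = p.id

Result:
id | name        | salary
---+-------------+-------
1  | HR          | 104967
2  | Engineering | 45737 
3  | Finance     | 53493 
4  | Finance     | 47196 
5  | Finance     | 81623 
6  | Engineering | 164085
7  | HR          | 101384
8  | HR          | 99340 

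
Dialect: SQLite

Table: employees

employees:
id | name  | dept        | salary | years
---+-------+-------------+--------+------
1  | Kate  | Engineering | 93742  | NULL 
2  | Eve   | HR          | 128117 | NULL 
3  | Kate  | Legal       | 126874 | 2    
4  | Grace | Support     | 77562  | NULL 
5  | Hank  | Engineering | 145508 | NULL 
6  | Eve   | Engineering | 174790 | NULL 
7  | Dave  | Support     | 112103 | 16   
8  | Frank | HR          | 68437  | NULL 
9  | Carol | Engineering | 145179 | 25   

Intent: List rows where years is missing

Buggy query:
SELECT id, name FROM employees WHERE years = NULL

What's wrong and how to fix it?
Bug: '= NULL' is always unknown in SQL three-valued logic, so no rows match

Fix: Replace '= NULL' with 'IS NULL'

Corrected query:
SELECT id, name FROM employees WHERE years IS NULL

Result:
id | name 
---+------
1  | Kate 
2  | Eve  
4  | Grace
5  | Hank 
6  | Eve  
8  | Frank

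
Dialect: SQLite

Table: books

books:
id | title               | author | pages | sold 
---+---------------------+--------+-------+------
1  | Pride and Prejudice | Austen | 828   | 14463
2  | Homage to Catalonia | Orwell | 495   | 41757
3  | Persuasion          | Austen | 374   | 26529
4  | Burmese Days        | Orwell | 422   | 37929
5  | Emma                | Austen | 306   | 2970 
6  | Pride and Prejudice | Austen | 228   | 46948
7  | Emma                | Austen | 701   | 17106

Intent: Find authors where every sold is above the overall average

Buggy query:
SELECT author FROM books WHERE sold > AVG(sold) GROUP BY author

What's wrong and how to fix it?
Bug: AVG() is an aggregate; it can't sit directly in WHERE

Fix: Compute the overall average in a scalar subquery and compare each group's MIN against it in HAVING

Corrected query:
SELECT author FROM books GROUP BY author HAVING MIN(sold) > (SELECT AVG(sold) FROM books)

Result:
author
------
Orwell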